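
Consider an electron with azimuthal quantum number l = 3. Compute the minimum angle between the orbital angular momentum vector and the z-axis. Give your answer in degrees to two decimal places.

|L|² = l(l+1)ℏ² = 12ℏ², so |L| = 2√3 ℏ.
The smallest angle corresponds to the largest L_z, i.e. m_l = l = 3, giving L_z = 3ℏ.
cos θ_min = 3/√12, so θ_min ≈ 30.00°.

θ_min ≈ 30.00°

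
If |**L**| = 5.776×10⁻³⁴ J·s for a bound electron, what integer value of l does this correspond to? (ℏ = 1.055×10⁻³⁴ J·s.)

l = 5

In units of ℏ, |L| ≈ 5.475.
l(l+1) ≈ 5.475² ≈ 29.97, so l = 5.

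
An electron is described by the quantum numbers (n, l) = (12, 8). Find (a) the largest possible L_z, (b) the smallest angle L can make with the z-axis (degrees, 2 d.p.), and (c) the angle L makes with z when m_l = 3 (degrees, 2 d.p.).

L_z,max = 8ℏ; θ_min ≈ 19.47°; θ(m_l=3) ≈ 69.30°

L_z,max = lℏ = 8ℏ.
cos θ_min = 8/√72, so θ_min ≈ 19.47°.
For m_l = 3: cos θ = 3/√72, θ ≈ 69.30°.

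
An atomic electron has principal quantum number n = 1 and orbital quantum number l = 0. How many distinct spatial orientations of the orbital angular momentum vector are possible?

1

The number of m_l values is 2l + 1 = 2·0 + 1 = 1.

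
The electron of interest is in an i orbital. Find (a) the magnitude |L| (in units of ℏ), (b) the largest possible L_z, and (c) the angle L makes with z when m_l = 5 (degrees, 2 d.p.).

The letter i corresponds to l = 6.
|L| = ℏ√(6·7) = √42 ℏ ≈ 6.481ℏ.
L_z,max = lℏ = 6ℏ.
For m_l = 5: cos θ = 5/√42, θ ≈ 39.51°.

|L| = √42 ℏ ≈ 6.481ℏ; L_z,max = 6ℏ; θ(m_l=5) ≈ 39.51°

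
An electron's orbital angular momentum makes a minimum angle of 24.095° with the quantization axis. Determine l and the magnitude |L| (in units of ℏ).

l = 5, |L| = √30 ℏ ≈ 5.477ℏ

At minimum angle, m_l = l, so cos θ = l/√(l(l+1)); cos²θ = l/(l+1) = 0.8333.
Solving: l = 5.
Then |L| = ℏ√(5·6) = √30 ℏ.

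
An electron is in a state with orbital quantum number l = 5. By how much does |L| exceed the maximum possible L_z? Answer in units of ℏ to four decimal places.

|L| − L_z,max ≈ 0.4772ℏ

|L| = √30 ℏ ≈ 5.4772ℏ, while L_z,max = lℏ = 5ℏ.
The difference is (√30 − 5)ℏ ≈ 0.4772ℏ.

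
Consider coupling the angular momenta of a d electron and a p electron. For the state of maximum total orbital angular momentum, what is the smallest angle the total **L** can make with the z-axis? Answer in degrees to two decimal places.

θ_min ≈ 30.00°

The total orbital quantum number L ranges from |l₁ − l₂| to l₁ + l₂ in integer steps.
L ∈ {1, 2, 3}.
The maximum is L = 3, with |L_tot| = ℏ√(3·4) = 2√3 ℏ.
The minimum angle with z is arccos(3/√12) ≈ 30.00°.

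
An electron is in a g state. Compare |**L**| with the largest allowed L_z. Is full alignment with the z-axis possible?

For a g orbital, l = 4.
|L| = 2√5 ℏ ≈ 4.4721ℏ, while L_z,max = lℏ = 4ℏ.
Since |L| > L_z,max, the vector can never point exactly along z; the closest it comes is θ_min = arccos(4/√20) ≈ 26.6°.

No: L_z,max = 4ℏ < |L| = 2√5 ℏ ≈ 4.472ℏ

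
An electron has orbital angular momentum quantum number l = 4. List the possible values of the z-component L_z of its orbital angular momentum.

L_z ∈ {−4ℏ, −3ℏ, −2ℏ, −ℏ, 0, ℏ, 2ℏ, 3ℏ, 4ℏ}

L_z = m_l ℏ with m_l ranging from −l to +l in integer steps.
For l = 4: m_l ∈ {-4, -3, -2, -1, 0, 1, 2, 3, 4}.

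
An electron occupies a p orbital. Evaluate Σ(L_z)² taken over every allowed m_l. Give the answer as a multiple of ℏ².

Σ(L_z)² = 2 ℏ²

P corresponds to l = 1.
m_l ∈ {-1, 0, 1}.
Σ m_l² = 2·(1) = 2.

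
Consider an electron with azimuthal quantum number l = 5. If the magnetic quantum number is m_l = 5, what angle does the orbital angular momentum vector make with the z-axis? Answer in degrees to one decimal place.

θ ≈ 24.1°

|L| = √(l(l+1)) ℏ = √30 ℏ.
L_z = m_l ℏ = 5ℏ.
cos θ = L_z/|L| = 5/√30, so θ ≈ 24.1°.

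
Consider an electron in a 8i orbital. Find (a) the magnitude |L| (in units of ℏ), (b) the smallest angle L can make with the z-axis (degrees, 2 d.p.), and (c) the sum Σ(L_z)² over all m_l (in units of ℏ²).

The 8i subshell has l = 6.
|L| = ℏ√(6·7) = √42 ℏ ≈ 6.481ℏ.
cos θ_min = 6/√42, so θ_min ≈ 22.21°.
Σ m_l² = 182, so Σ(L_z)² = 182 ℏ².

|L| = √42 ℏ ≈ 6.481ℏ; θ_min ≈ 22.21°; Σ(L_z)² = 182 ℏ²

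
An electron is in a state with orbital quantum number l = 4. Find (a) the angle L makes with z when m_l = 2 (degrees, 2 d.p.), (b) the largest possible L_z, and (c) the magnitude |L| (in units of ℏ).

θ(m_l=2) ≈ 63.43°; L_z,max = 4ℏ; |L| = 2√5 ℏ ≈ 4.472ℏ

For m_l = 2: cos θ = 2/√20, θ ≈ 63.43°.
L_z,max = lℏ = 4ℏ.
|L| = ℏ√(4·5) = 2√5 ℏ ≈ 4.472ℏ.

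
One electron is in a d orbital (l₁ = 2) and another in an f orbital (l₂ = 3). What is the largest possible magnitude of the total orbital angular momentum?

The total orbital quantum number L ranges from |l₁ − l₂| to l₁ + l₂ in integer steps.
Allowed values: L = 1, 2, 3, 4, 5.
The largest magnitude corresponds to L = 5: |L_tot| = ℏ√(5·6) = √30 ℏ.

|L_tot|_max = √30 ℏ ≈ 5.477ℏ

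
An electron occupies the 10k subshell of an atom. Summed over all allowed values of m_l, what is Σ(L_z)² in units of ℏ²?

Σ(L_z)² = 280 ℏ²

10k means n = 10, l = 7.
The allowed m_l values are -7, -6, -5, -4, -3, -2, -1, 0, 1, 2, 3, 4, 5, 6, 7.
Summing m² from −7 to 7: Σ m_l² = 280.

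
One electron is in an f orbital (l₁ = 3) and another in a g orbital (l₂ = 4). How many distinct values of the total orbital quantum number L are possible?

By the triangle rule, |l₁ − l₂| ≤ L ≤ l₁ + l₂.
Allowed values: L = 1, 2, 3, 4, 5, 6, 7.
That is 7 values.

7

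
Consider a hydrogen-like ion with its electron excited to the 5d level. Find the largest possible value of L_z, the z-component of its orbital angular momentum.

L_z,max = 2ℏ

The 5d level has l = 2.
L_z = m_l ℏ with m_l ∈ {−2, …, 2}; the maximum is m_l = 2.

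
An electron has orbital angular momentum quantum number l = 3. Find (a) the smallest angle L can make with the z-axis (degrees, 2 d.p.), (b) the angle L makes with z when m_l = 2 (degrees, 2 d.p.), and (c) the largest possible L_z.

θ_min ≈ 30.00°; θ(m_l=2) ≈ 54.74°; L_z,max = 3ℏ

cos θ_min = 3/√12, so θ_min ≈ 30.00°.
For m_l = 2: cos θ = 2/√12, θ ≈ 54.74°.
L_z,max = lℏ = 3ℏ.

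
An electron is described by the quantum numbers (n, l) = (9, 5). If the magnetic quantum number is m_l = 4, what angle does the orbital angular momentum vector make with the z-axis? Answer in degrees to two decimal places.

|L| = √(l(l+1)) ℏ = √30 ℏ.
L_z = m_l ℏ = 4ℏ.
cos θ = L_z/|L| = 4/√30, so θ ≈ 43.09°.

θ ≈ 43.09°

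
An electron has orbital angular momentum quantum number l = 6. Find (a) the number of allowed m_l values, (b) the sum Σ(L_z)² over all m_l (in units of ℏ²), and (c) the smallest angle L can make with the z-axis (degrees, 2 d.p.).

13 values; Σ(L_z)² = 182 ℏ²; θ_min ≈ 22.21°

There are 2l+1 = 13 values of m_l.
Σ m_l² = 182, so Σ(L_z)² = 182 ℏ².
cos θ_min = 6/√42, so θ_min ≈ 22.21°.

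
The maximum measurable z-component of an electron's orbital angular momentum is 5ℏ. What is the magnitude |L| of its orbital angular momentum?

The maximum L_z equals lℏ, giving l = 5.
Then |L| = ℏ√(5·6) = √30 ℏ.

|L| = √30 ℏ ≈ 5.477ℏ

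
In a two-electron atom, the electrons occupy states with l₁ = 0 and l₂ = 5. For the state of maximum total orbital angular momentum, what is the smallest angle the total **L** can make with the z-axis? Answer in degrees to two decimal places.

θ_min ≈ 24.09°

By the triangle rule, |l₁ − l₂| ≤ L ≤ l₁ + l₂.
Allowed values: L = 5.
The maximum is L = 5, with |L_tot| = ℏ√(5·6) = √30 ℏ.
The minimum angle with z is arccos(5/√30) ≈ 24.09°.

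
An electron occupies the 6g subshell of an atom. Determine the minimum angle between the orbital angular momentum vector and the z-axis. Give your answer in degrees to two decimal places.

θ_min ≈ 26.57°

The 6g subshell has l = 4.
|L| = √(l(l+1)) ℏ = 2√5 ℏ.
The smallest angle corresponds to the largest L_z, i.e. m_l = l = 4, giving L_z = 4ℏ.
cos θ_min = 4/√20, so θ_min ≈ 26.57°.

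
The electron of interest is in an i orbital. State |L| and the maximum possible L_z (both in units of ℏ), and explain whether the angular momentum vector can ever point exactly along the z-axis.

No: L_z,max = 6ℏ < |L| = √42 ℏ ≈ 6.481ℏ

The letter i corresponds to l = 6.
|L| = √42 ℏ ≈ 6.4807ℏ, while L_z,max = lℏ = 6ℏ.
Since |L| > L_z,max, the vector can never point exactly along z; the closest it comes is θ_min = arccos(6/√42) ≈ 22.2°.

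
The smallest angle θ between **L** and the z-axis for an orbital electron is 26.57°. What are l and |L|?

At minimum angle, m_l = l, so cos θ = l/√(l(l+1)); cos²θ = l/(l+1) = 0.7999.
Thus l = 0.7999/(1 − 0.7999) ≈ 4.
Then |L| = ℏ√(4·5) = 2√5 ℏ.

l = 4, |L| = 2√5 ℏ ≈ 4.472ℏ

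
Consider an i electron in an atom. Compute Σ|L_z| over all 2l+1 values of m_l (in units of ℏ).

For an i orbital, l = 6.
The allowed m_l values are -6, -5, -4, -3, -2, -1, 0, 1, 2, 3, 4, 5, 6.
Σ|m_l| = l(l+1) = 42.

Σ|L_z| = 42 ℏ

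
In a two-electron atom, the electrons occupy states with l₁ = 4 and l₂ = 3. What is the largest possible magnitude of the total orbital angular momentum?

|L_tot|_max = 2√14 ℏ ≈ 7.483ℏ

L runs from |4 − 3| = 1 to 4 + 3 = 7.
Allowed values: L = 1, 2, 3, 4, 5, 6, 7.
The largest magnitude corresponds to L = 7: |L_tot| = ℏ√(7·8) = 2√14 ℏ.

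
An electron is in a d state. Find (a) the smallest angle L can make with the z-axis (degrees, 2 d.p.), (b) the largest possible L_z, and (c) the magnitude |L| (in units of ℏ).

θ_min ≈ 35.26°; L_z,max = 2ℏ; |L| = √6 ℏ ≈ 2.449ℏ

For a d orbital, l = 2.
cos θ_min = 2/√6, so θ_min ≈ 35.26°.
L_z,max = lℏ = 2ℏ.
|L| = ℏ√(2·3) = √6 ℏ ≈ 2.449ℏ.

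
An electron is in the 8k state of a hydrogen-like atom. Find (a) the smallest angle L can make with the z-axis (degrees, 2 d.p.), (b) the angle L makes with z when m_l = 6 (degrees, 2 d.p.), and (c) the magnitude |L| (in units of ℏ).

θ_min ≈ 20.70°; θ(m_l=6) ≈ 36.70°; |L| = 2√14 ℏ ≈ 7.483ℏ

For 8k, l = 7.
cos θ_min = 7/√56, so θ_min ≈ 20.70°.
For m_l = 6: cos θ = 6/√56, θ ≈ 36.70°.
|L| = ℏ√(7·8) = 2√14 ℏ ≈ 7.483ℏ.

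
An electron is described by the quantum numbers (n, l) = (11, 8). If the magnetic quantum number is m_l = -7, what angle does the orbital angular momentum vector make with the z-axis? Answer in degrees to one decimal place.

|L| = √(l(l+1)) ℏ = 6√2 ℏ.
L_z = m_l ℏ = −7ℏ.
cos θ = L_z/|L| = -7/√72, so θ ≈ 145.6°.

θ ≈ 145.6°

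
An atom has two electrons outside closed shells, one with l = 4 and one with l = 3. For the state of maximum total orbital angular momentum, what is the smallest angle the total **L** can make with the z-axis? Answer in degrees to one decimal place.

θ_min ≈ 20.7°

L runs from |4 − 3| = 1 to 4 + 3 = 7.
So L can be 1, 2, 3, 4, 5, 6, 7.
The maximum is L = 7, with |L_tot| = ℏ√(7·8) = 2√14 ℏ.
The minimum angle with z is arccos(7/√56) ≈ 20.7°.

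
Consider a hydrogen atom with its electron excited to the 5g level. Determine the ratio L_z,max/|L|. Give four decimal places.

The 5g level has l = 4.
|L| = 2√5 ℏ ≈ 4.4721ℏ, while L_z,max = lℏ = 4ℏ.
L_z,max/|L| = 4/√20 = 0.8944.

L_z,max/|L| = 0.8944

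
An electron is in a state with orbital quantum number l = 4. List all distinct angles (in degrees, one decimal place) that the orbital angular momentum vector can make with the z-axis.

|L|² = l(l+1)ℏ² = 20ℏ², so |L| = 2√5 ℏ.
cos θ = m_l/√20 for each m_l ∈ {-4, -3, -2, -1, 0, 1, 2, 3, 4}.

θ ∈ {26.6°, 47.9°, 63.4°, 77.1°, 90.0°, 102.9°, 116.6°, 132.1°, 153.4°}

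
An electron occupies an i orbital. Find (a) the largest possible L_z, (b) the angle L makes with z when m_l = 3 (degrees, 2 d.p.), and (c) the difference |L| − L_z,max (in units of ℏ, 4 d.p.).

L_z,max = 6ℏ; θ(m_l=3) ≈ 62.42°; |L|−L_z,max ≈ 0.4807ℏ

The letter i corresponds to l = 6.
L_z,max = lℏ = 6ℏ.
For m_l = 3: cos θ = 3/√42, θ ≈ 62.42°.
|L| − L_z,max = (√42 − 6)ℏ ≈ 0.4807ℏ.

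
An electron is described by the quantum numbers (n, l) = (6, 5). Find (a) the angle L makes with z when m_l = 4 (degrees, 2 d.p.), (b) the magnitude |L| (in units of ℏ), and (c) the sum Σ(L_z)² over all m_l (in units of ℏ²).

For m_l = 4: cos θ = 4/√30, θ ≈ 43.09°.
|L| = ℏ√(5·6) = √30 ℏ ≈ 5.477ℏ.
Σ m_l² = 110, so Σ(L_z)² = 110 ℏ².

θ(m_l=4) ≈ 43.09°; |L| = √30 ℏ ≈ 5.477ℏ; Σ(L_z)² = 110 ℏ²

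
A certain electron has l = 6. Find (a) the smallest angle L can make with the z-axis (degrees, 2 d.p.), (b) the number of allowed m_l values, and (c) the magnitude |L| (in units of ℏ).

cos θ_min = 6/√42, so θ_min ≈ 22.21°.
There are 2l+1 = 13 values of m_l.
|L| = ℏ√(6·7) = √42 ℏ ≈ 6.481ℏ.

θ_min ≈ 22.21°; 13 values; |L| = √42 ℏ ≈ 6.481ℏ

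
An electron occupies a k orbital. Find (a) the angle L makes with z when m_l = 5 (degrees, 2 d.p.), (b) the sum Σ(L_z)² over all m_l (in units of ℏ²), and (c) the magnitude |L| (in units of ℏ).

θ(m_l=5) ≈ 48.08°; Σ(L_z)² = 280 ℏ²; |L| = 2√14 ℏ ≈ 7.483ℏ

A k state has l = 7.
For m_l = 5: cos θ = 5/√56, θ ≈ 48.08°.
Σ m_l² = 280, so Σ(L_z)² = 280 ℏ².
|L| = ℏ√(7·8) = 2√14 ℏ ≈ 7.483ℏ.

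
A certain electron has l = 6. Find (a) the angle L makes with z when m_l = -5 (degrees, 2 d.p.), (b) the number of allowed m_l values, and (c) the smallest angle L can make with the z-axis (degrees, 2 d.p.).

For m_l = -5: cos θ = -5/√42, θ ≈ 140.49°.
There are 2l+1 = 13 values of m_l.
cos θ_min = 6/√42, so θ_min ≈ 22.21°.

θ(m_l=-5) ≈ 140.49°; 13 values; θ_min ≈ 22.21°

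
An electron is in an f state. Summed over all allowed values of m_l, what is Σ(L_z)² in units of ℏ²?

Σ(L_z)² = 28 ℏ²

For an f orbital, l = 3.
The allowed m_l values are -3, -2, -1, 0, 1, 2, 3.
Σ m_l² = 2·(1 + 4 + 9) = 28.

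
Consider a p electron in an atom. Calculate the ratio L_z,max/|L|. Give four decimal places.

L_z,max/|L| = 0.7071

P corresponds to l = 1.
|L| = √2 ℏ ≈ 1.4142ℏ, while L_z,max = lℏ = 1ℏ.
L_z,max/|L| = 1/√2 = 0.7071.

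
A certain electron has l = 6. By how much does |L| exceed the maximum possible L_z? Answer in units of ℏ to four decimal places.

|L| − L_z,max ≈ 0.4807ℏ

|L| = √42 ℏ ≈ 6.4807ℏ, while L_z,max = lℏ = 6ℏ.
The difference is (√42 − 6)ℏ ≈ 0.4807ℏ.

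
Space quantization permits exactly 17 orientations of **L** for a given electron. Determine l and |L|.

17 = 2l + 1, so l = (17−1)/2 = 8.
Then |L| = √(l(l+1)) ℏ = 6√2 ℏ.

l = 8, |L| = 6√2 ℏ ≈ 8.485ℏ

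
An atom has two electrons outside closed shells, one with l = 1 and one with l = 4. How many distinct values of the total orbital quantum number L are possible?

Angular momentum addition gives L = |l₁ − l₂|, …, l₁ + l₂.
Allowed values: L = 3, 4, 5.
That is 3 values.

3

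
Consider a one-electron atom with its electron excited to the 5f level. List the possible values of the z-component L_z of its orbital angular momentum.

The 5f level has l = 3.
L_z = m_l ℏ with m_l ranging from −l to +l in integer steps.
For l = 3: m_l ∈ {-3, -2, -1, 0, 1, 2, 3}.

L_z ∈ {−3ℏ, −2ℏ, −ℏ, 0, ℏ, 2ℏ, 3ℏ}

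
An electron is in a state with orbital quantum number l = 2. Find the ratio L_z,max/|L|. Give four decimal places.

L_z,max/|L| = 0.8165

|L| = √6 ℏ ≈ 2.4495ℏ, while L_z,max = lℏ = 2ℏ.
L_z,max/|L| = 2/√6 = 0.8165.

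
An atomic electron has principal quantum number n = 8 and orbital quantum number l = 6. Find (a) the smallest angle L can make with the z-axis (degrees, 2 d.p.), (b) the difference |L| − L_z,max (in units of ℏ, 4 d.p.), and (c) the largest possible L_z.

cos θ_min = 6/√42, so θ_min ≈ 22.21°.
|L| − L_z,max = (√42 − 6)ℏ ≈ 0.4807ℏ.
L_z,max = lℏ = 6ℏ.

θ_min ≈ 22.21°; |L|−L_z,max ≈ 0.4807ℏ; L_z,max = 6ℏ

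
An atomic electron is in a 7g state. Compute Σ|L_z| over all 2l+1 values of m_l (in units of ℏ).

For 7g, l = 4.
m_l runs from −4 to 4, i.e. {-4, -3, -2, -1, 0, 1, 2, 3, 4}.
Σ|m_l| = l(l+1) = 20.

Σ|L_z| = 20 ℏ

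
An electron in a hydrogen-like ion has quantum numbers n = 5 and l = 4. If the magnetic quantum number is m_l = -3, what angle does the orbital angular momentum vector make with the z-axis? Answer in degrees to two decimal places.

|L|² = l(l+1)ℏ² = 20ℏ², so |L| = 2√5 ℏ.
L_z = m_l ℏ = −3ℏ.
cos θ = L_z/|L| = -3/√20, so θ ≈ 132.13°.

θ ≈ 132.13°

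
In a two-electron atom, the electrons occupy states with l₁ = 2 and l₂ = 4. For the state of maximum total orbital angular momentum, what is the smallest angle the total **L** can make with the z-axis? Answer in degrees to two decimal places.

By the triangle rule, |l₁ − l₂| ≤ L ≤ l₁ + l₂.
L ∈ {2, 3, 4, 5, 6}.
The maximum is L = 6, with |L_tot| = ℏ√(6·7) = √42 ℏ.
The minimum angle with z is arccos(6/√42) ≈ 22.21°.

θ_min ≈ 22.21°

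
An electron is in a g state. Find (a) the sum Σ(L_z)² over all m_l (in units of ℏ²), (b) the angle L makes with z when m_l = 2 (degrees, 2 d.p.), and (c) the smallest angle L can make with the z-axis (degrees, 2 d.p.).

The letter g corresponds to l = 4.
Σ m_l² = 60, so Σ(L_z)² = 60 ℏ².
For m_l = 2: cos θ = 2/√20, θ ≈ 63.43°.
cos θ_min = 4/√20, so θ_min ≈ 26.57°.

Σ(L_z)² = 60 ℏ²; θ(m_l=2) ≈ 63.43°; θ_min ≈ 26.57°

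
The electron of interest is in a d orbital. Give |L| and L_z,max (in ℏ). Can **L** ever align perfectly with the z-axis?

For a d orbital, l = 2.
|L| = √6 ℏ ≈ 2.4495ℏ, while L_z,max = lℏ = 2ℏ.
Since |L| > L_z,max, the vector can never point exactly along z; the closest it comes is θ_min = arccos(2/√6) ≈ 35.3°.

No: L_z,max = 2ℏ < |L| = √6 ℏ ≈ 2.449ℏ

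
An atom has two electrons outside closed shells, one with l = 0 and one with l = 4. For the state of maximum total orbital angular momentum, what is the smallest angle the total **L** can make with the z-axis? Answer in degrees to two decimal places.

By the triangle rule, |l₁ − l₂| ≤ L ≤ l₁ + l₂.
So L can be 4.
The maximum is L = 4, with |L_tot| = ℏ√(4·5) = 2√5 ℏ.
The minimum angle with z is arccos(4/√20) ≈ 26.57°.

θ_min ≈ 26.57°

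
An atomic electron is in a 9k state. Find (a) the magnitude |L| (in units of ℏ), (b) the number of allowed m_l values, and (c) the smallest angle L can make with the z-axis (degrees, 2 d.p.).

For 9k, l = 7.
|L| = ℏ√(7·8) = 2√14 ℏ ≈ 7.483ℏ.
There are 2l+1 = 15 values of m_l.
cos θ_min = 7/√56, so θ_min ≈ 20.70°.

|L| = 2√14 ℏ ≈ 7.483ℏ; 15 values; θ_min ≈ 20.70°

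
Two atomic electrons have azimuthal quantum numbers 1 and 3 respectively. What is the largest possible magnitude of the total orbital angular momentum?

|L_tot|_max = 2√5 ℏ ≈ 4.472ℏ

Angular momentum addition gives L = |l₁ − l₂|, …, l₁ + l₂.
L ∈ {2, 3, 4}.
The largest magnitude corresponds to L = 4: |L_tot| = ℏ√(4·5) = 2√5 ℏ.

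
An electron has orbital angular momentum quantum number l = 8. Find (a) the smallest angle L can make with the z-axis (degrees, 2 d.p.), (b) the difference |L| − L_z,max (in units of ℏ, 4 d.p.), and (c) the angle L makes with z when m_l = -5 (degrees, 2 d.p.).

cos θ_min = 8/√72, so θ_min ≈ 19.47°.
|L| − L_z,max = (6√2 − 8)ℏ ≈ 0.4853ℏ.
For m_l = -5: cos θ = -5/√72, θ ≈ 126.10°.

θ_min ≈ 19.47°; |L|−L_z,max ≈ 0.4853ℏ; θ(m_l=-5) ≈ 126.10°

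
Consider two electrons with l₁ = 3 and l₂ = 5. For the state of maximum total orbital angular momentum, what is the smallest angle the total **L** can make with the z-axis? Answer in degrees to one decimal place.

θ_min ≈ 19.5°

Angular momentum addition gives L = |l₁ − l₂|, …, l₁ + l₂.
L ∈ {2, 3, 4, 5, 6, 7, 8}.
The maximum is L = 8, with |L_tot| = ℏ√(8·9) = 6√2 ℏ.
The minimum angle with z is arccos(8/√72) ≈ 19.5°.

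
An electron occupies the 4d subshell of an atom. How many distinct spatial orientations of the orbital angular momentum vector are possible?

The 4d subshell has l = 2.
The number of m_l values is 2l + 1 = 2·2 + 1 = 5.

5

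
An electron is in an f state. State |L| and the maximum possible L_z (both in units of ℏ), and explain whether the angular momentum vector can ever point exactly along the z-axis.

No: L_z,max = 3ℏ < |L| = 2√3 ℏ ≈ 3.464ℏ

An f state has l = 3.
|L| = 2√3 ℏ ≈ 3.4641ℏ, while L_z,max = lℏ = 3ℏ.
Since |L| > L_z,max, the vector can never point exactly along z; the closest it comes is θ_min = arccos(3/√12) ≈ 30.0°.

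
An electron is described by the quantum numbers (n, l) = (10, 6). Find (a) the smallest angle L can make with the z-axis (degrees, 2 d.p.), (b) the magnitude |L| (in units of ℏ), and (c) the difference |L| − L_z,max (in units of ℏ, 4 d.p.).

θ_min ≈ 22.21°; |L| = √42 ℏ ≈ 6.481ℏ; |L|−L_z,max ≈ 0.4807ℏ

cos θ_min = 6/√42, so θ_min ≈ 22.21°.
|L| = ℏ√(6·7) = √42 ℏ ≈ 6.481ℏ.
|L| − L_z,max = (√42 − 6)ℏ ≈ 0.4807ℏ.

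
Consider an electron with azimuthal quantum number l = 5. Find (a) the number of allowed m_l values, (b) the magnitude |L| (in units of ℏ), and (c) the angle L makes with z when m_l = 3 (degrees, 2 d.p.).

There are 2l+1 = 11 values of m_l.
|L| = ℏ√(5·6) = √30 ℏ ≈ 5.477ℏ.
For m_l = 3: cos θ = 3/√30, θ ≈ 56.79°.

11 values; |L| = √30 ℏ ≈ 5.477ℏ; θ(m_l=3) ≈ 56.79°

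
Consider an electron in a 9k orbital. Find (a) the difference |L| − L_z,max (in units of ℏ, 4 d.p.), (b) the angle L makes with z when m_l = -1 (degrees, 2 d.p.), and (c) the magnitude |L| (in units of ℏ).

|L|−L_z,max ≈ 0.4833ℏ; θ(m_l=-1) ≈ 97.68°; |L| = 2√14 ℏ ≈ 7.483ℏ

9k means n = 9, l = 7.
|L| − L_z,max = (2√14 − 7)ℏ ≈ 0.4833ℏ.
For m_l = -1: cos θ = -1/√56, θ ≈ 97.68°.
|L| = ℏ√(7·8) = 2√14 ℏ ≈ 7.483ℏ.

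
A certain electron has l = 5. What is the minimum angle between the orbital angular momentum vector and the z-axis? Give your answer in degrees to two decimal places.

|L|² = l(l+1)ℏ² = 30ℏ², so |L| = √30 ℏ.
The smallest angle corresponds to the largest L_z, i.e. m_l = l = 5, giving L_z = 5ℏ.
cos θ_min = 5/√30, so θ_min ≈ 24.09°.

θ_min ≈ 24.09°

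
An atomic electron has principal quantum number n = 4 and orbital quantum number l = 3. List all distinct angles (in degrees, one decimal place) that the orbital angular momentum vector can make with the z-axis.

θ ∈ {30.0°, 54.7°, 73.2°, 90.0°, 106.8°, 125.3°, 150.0°}

|L|² = l(l+1)ℏ² = 12ℏ², so |L| = 2√3 ℏ.
cos θ = m_l/√12 for each m_l ∈ {-3, -2, -1, 0, 1, 2, 3}.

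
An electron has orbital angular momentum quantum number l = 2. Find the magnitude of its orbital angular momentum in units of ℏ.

|L| = ℏ√(l(l+1)) = ℏ√(2·3) = √6 ℏ

|L| = √6 ℏ ≈ 2.449ℏ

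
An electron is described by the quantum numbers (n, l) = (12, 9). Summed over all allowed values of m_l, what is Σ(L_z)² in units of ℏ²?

Σ(L_z)² = 570 ℏ²

m_l ∈ {-9, -8, -7, -6, -5, -4, -3, -2, -1, 0, 1, 2, 3, 4, 5, 6, 7, 8, 9}.
Summing m² from −9 to 9: Σ m_l² = 570.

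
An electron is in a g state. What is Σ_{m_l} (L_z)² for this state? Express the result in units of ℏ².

Σ(L_z)² = 60 ℏ²

G corresponds to l = 4.
The allowed m_l values are -4, -3, -2, -1, 0, 1, 2, 3, 4.
Summing m² from −4 to 4: Σ m_l² = 60.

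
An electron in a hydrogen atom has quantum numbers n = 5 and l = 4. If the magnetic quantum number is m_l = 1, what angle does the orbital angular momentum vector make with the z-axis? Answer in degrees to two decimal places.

θ ≈ 77.08°

|L| = √(l(l+1)) ℏ = 2√5 ℏ.
L_z = m_l ℏ = 1ℏ.
cos θ = L_z/|L| = 1/√20, so θ ≈ 77.08°.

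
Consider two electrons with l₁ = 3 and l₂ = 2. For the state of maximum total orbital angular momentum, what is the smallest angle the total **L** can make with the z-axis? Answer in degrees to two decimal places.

L runs from |3 − 2| = 1 to 3 + 2 = 5.
Allowed values: L = 1, 2, 3, 4, 5.
The maximum is L = 5, with |L_tot| = ℏ√(5·6) = √30 ℏ.
The minimum angle with z is arccos(5/√30) ≈ 24.09°.

θ_min ≈ 24.09°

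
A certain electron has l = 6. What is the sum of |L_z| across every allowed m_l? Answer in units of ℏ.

m_l runs from −6 to 6, i.e. {-6, -5, -4, -3, -2, -1, 0, 1, 2, 3, 4, 5, 6}.
Σ|m_l| = l(l+1) = 42.

Σ|L_z| = 42 ℏ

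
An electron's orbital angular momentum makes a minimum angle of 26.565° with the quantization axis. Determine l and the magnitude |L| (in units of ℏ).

cos θ_min = l/√(l(l+1)) = √(l/(l+1)), so l/(l+1) = cos²(26.565°) = 0.8000.
l = cos²θ/sin²θ ≈ 4.
Then |L| = ℏ√(4·5) = 2√5 ℏ.

l = 4, |L| = 2√5 ℏ ≈ 4.472ℏ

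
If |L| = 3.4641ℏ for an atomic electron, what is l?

Since |L|² = l(l+1)ℏ², l(l+1) = 12.
The positive root is l = 3.

l = 3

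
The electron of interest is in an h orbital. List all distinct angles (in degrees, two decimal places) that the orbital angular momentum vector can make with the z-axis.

θ ∈ {24.09°, 43.09°, 56.79°, 68.58°, 79.48°, 90.00°, 100.52°, 111.42°, 123.21°, 136.91°, 155.91°}

For an h orbital, l = 5.
|L|² = l(l+1)ℏ² = 30ℏ², so |L| = √30 ℏ.
cos θ = m_l/√30 for each m_l ∈ {-5, -4, -3, -2, -1, 0, 1, 2, 3, 4, 5}.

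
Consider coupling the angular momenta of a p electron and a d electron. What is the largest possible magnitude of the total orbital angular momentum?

|L_tot|_max = 2√3 ℏ ≈ 3.464ℏ

The total orbital quantum number L ranges from |l₁ − l₂| to l₁ + l₂ in integer steps.
So L can be 1, 2, 3.
The largest magnitude corresponds to L = 3: |L_tot| = ℏ√(3·4) = 2√3 ℏ.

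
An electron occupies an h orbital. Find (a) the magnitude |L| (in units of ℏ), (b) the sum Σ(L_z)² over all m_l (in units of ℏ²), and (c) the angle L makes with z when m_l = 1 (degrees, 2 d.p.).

For an h orbital, l = 5.
|L| = ℏ√(5·6) = √30 ℏ ≈ 5.477ℏ.
Σ m_l² = 110, so Σ(L_z)² = 110 ℏ².
For m_l = 1: cos θ = 1/√30, θ ≈ 79.48°.

|L| = √30 ℏ ≈ 5.477ℏ; Σ(L_z)² = 110 ℏ²; θ(m_l=1) ≈ 79.48°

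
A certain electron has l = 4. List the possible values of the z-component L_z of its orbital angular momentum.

L_z ∈ {−4ℏ, −3ℏ, −2ℏ, −ℏ, 0, ℏ, 2ℏ, 3ℏ, 4ℏ}

L_z = m_l ℏ with m_l ranging from −l to +l in integer steps.
For l = 4: m_l ∈ {-4, -3, -2, -1, 0, 1, 2, 3, 4}.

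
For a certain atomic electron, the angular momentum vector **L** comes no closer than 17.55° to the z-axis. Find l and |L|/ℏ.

l = 10, |L| = √110 ℏ ≈ 10.488ℏ

cos²θ_min = l/(l+1) = 0.9091.
l = cos²θ/sin²θ ≈ 10.
Then |L| = ℏ√(10·11) = √110 ℏ.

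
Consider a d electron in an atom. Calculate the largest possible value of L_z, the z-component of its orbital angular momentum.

For a d orbital, l = 2.
L_z = m_l ℏ with m_l ∈ {−2, …, 2}; the maximum is m_l = 2.

L_z,max = 2ℏ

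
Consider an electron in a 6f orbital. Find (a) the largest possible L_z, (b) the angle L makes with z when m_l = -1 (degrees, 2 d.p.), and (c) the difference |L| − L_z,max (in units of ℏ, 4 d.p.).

The 6f subshell has l = 3.
L_z,max = lℏ = 3ℏ.
For m_l = -1: cos θ = -1/√12, θ ≈ 106.78°.
|L| − L_z,max = (2√3 − 3)ℏ ≈ 0.4641ℏ.

L_z,max = 3ℏ; θ(m_l=-1) ≈ 106.78°; |L|−L_z,max ≈ 0.4641ℏ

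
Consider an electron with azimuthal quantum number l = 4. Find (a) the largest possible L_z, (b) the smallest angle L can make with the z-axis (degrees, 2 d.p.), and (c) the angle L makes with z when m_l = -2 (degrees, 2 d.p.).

L_z,max = lℏ = 4ℏ.
cos θ_min = 4/√20, so θ_min ≈ 26.57°.
For m_l = -2: cos θ = -2/√20, θ ≈ 116.57°.

L_z,max = 4ℏ; θ_min ≈ 26.57°; θ(m_l=-2) ≈ 116.57°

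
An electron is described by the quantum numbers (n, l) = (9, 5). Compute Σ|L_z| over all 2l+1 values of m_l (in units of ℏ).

m_l runs from −5 to 5, i.e. {-5, -4, -3, -2, -1, 0, 1, 2, 3, 4, 5}.
Σ|m_l| = 2(1+2+…+5) = 30.

Σ|L_z| = 30 ℏ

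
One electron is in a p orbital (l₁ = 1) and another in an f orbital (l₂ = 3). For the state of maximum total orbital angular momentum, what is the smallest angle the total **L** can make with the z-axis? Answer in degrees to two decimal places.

L runs from |1 − 3| = 2 to 1 + 3 = 4.
L ∈ {2, 3, 4}.
The maximum is L = 4, with |L_tot| = ℏ√(4·5) = 2√5 ℏ.
The minimum angle with z is arccos(4/√20) ≈ 26.57°.

θ_min ≈ 26.57°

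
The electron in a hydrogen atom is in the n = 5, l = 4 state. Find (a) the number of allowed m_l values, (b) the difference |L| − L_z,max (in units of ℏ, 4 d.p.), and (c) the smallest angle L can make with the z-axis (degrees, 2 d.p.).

There are 2l+1 = 9 values of m_l.
|L| − L_z,max = (2√5 − 4)ℏ ≈ 0.4721ℏ.
cos θ_min = 4/√20, so θ_min ≈ 26.57°.

9 values; |L|−L_z,max ≈ 0.4721ℏ; θ_min ≈ 26.57°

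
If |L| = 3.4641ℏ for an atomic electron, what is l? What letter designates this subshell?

Since |L|² = l(l+1)ℏ², l(l+1) = 12.
The positive root is l = 3.

l = 3 (f orbital)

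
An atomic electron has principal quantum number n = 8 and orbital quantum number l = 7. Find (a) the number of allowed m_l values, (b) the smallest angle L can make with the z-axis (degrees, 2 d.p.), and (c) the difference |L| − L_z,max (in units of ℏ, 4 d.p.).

There are 2l+1 = 15 values of m_l.
cos θ_min = 7/√56, so θ_min ≈ 20.70°.
|L| − L_z,max = (2√14 − 7)ℏ ≈ 0.4833ℏ.

15 values; θ_min ≈ 20.70°; |L|−L_z,max ≈ 0.4833ℏ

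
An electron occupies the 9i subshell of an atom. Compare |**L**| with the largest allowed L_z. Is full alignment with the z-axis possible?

No: L_z,max = 6ℏ < |L| = √42 ℏ ≈ 6.481ℏ

9i means n = 9, l = 6.
|L| = √42 ℏ ≈ 6.4807ℏ, while L_z,max = lℏ = 6ℏ.
Since |L| > L_z,max, the vector can never point exactly along z; the closest it comes is θ_min = arccos(6/√42) ≈ 22.2°.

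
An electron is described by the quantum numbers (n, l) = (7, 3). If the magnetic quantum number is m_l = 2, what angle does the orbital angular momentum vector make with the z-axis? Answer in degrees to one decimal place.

θ ≈ 54.7°

|L|² = l(l+1)ℏ² = 12ℏ², so |L| = 2√3 ℏ.
L_z = m_l ℏ = 2ℏ.
cos θ = L_z/|L| = 2/√12, so θ ≈ 54.7°.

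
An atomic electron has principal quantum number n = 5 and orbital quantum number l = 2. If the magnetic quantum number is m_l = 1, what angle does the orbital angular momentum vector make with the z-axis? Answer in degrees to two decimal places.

θ ≈ 65.91°

|L| = ℏ√(l(l+1)) = √6 ℏ.
L_z = m_l ℏ = 1ℏ.
cos θ = L_z/|L| = 1/√6, so θ ≈ 65.91°.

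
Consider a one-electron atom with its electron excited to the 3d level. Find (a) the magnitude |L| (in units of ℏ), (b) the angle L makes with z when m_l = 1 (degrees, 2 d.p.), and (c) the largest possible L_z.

The 3d level has l = 2.
|L| = ℏ√(2·3) = √6 ℏ ≈ 2.449ℏ.
For m_l = 1: cos θ = 1/√6, θ ≈ 65.91°.
L_z,max = lℏ = 2ℏ.

|L| = √6 ℏ ≈ 2.449ℏ; θ(m_l=1) ≈ 65.91°; L_z,max = 2ℏ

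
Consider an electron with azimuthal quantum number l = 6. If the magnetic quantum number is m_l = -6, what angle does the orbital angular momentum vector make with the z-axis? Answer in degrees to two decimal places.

θ ≈ 157.79°

|L| = ℏ√(l(l+1)) = √42 ℏ.
L_z = m_l ℏ = −6ℏ.
cos θ = L_z/|L| = -6/√42, so θ ≈ 157.79°.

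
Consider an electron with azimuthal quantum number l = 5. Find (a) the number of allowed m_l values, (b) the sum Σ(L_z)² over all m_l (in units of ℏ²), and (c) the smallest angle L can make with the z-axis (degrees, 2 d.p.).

11 values; Σ(L_z)² = 110 ℏ²; θ_min ≈ 24.09°

There are 2l+1 = 11 values of m_l.
Σ m_l² = 110, so Σ(L_z)² = 110 ℏ².
cos θ_min = 5/√30, so θ_min ≈ 24.09°.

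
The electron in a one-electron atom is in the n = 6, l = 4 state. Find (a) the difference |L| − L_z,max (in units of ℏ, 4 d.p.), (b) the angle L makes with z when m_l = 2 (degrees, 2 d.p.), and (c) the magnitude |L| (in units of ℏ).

|L| − L_z,max = (2√5 − 4)ℏ ≈ 0.4721ℏ.
For m_l = 2: cos θ = 2/√20, θ ≈ 63.43°.
|L| = ℏ√(4·5) = 2√5 ℏ ≈ 4.472ℏ.

|L|−L_z,max ≈ 0.4721ℏ; θ(m_l=2) ≈ 63.43°; |L| = 2√5 ℏ ≈ 4.472ℏ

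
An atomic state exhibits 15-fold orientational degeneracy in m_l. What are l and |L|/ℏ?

2l + 1 = 15 ⇒ l = 7.
Then |L| = √(l(l+1)) ℏ = 2√14 ℏ.

l = 7, |L| = 2√14 ℏ ≈ 7.483ℏ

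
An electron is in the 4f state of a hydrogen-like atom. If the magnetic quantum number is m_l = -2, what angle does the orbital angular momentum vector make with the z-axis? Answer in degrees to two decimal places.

θ ≈ 125.26°

4f means n = 4, l = 3.
|L| = √(l(l+1)) ℏ = 2√3 ℏ.
L_z = m_l ℏ = −2ℏ.
cos θ = L_z/|L| = -2/√12, so θ ≈ 125.26°.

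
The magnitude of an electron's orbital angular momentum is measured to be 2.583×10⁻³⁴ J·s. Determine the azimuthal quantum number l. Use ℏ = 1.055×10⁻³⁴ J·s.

l = 2

|L|/ℏ = (2.583×10⁻³⁴)/(1.055×10⁻³⁴) ≈ 2.448.
Set l(l+1) = 5.99; the integer solution is l = 2.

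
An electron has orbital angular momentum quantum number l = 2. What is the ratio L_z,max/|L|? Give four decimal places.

|L| = √6 ℏ ≈ 2.4495ℏ, while L_z,max = lℏ = 2ℏ.
L_z,max/|L| = 2/√6 = 0.8165.

L_z,max/|L| = 0.8165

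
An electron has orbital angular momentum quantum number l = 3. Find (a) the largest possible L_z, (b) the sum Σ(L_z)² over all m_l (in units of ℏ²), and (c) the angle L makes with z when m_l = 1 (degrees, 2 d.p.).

L_z,max = lℏ = 3ℏ.
Σ m_l² = 28, so Σ(L_z)² = 28 ℏ².
For m_l = 1: cos θ = 1/√12, θ ≈ 73.22°.

L_z,max = 3ℏ; Σ(L_z)² = 28 ℏ²; θ(m_l=1) ≈ 73.22°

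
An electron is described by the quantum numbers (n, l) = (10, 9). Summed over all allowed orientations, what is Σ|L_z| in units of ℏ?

The allowed m_l values are -9, -8, -7, -6, -5, -4, -3, -2, -1, 0, 1, 2, 3, 4, 5, 6, 7, 8, 9.
Σ|m_l| = 2·9(9+1)/2 = 90.

Σ|L_z| = 90 ℏ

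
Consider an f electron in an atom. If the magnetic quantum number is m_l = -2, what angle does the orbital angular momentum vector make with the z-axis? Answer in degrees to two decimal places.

θ ≈ 125.26°

The letter f corresponds to l = 3.
|L| = √(l(l+1)) ℏ = 2√3 ℏ.
L_z = m_l ℏ = −2ℏ.
cos θ = L_z/|L| = -2/√12, so θ ≈ 125.26°.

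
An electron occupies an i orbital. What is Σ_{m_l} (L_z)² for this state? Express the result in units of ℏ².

For an i orbital, l = 6.
The allowed m_l values are -6, -5, -4, -3, -2, -1, 0, 1, 2, 3, 4, 5, 6.
Σ m_l² = 2·(1 + 4 + 9 + 16 + 25 + 36) = 182.

Σ(L_z)² = 182 ℏ²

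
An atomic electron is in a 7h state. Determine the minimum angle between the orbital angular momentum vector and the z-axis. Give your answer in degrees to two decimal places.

7h means n = 7, l = 5.
|L| = ℏ√(l(l+1)) = √30 ℏ.
The smallest angle corresponds to the largest L_z, i.e. m_l = l = 5, giving L_z = 5ℏ.
cos θ_min = 5/√30, so θ_min ≈ 24.09°.

θ_min ≈ 24.09°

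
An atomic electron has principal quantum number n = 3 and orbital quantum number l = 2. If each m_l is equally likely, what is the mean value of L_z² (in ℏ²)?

⟨L_z²⟩ = 2 ℏ²

m_l ∈ {-2, -1, 0, 1, 2}.
⟨L_z²⟩ = ℏ²·l(l+1)/3 = 2ℏ².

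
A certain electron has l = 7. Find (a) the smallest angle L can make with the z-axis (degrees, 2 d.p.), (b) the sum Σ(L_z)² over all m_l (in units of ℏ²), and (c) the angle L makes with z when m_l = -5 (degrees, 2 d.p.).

θ_min ≈ 20.70°; Σ(L_z)² = 280 ℏ²; θ(m_l=-5) ≈ 131.92°

cos θ_min = 7/√56, so θ_min ≈ 20.70°.
Σ m_l² = 280, so Σ(L_z)² = 280 ℏ².
For m_l = -5: cos θ = -5/√56, θ ≈ 131.92°.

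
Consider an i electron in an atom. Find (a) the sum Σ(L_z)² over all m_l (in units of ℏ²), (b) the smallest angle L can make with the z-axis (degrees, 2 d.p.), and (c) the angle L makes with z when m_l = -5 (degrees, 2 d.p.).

The letter i corresponds to l = 6.
Σ m_l² = 182, so Σ(L_z)² = 182 ℏ².
cos θ_min = 6/√42, so θ_min ≈ 22.21°.
For m_l = -5: cos θ = -5/√42, θ ≈ 140.49°.

Σ(L_z)² = 182 ℏ²; θ_min ≈ 22.21°; θ(m_l=-5) ≈ 140.49°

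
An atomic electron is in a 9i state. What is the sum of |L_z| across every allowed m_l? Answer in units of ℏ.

Σ|L_z| = 42 ℏ

For 9i, l = 6.
m_l ∈ {-6, -5, -4, -3, -2, -1, 0, 1, 2, 3, 4, 5, 6}.
Σ|m_l| = 2(1+2+…+6) = 42.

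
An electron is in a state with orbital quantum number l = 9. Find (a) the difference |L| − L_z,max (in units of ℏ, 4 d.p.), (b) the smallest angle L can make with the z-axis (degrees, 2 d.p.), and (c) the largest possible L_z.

|L|−L_z,max ≈ 0.4868ℏ; θ_min ≈ 18.43°; L_z,max = 9ℏ

|L| − L_z,max = (3√10 − 9)ℏ ≈ 0.4868ℏ.
cos θ_min = 9/√90, so θ_min ≈ 18.43°.
L_z,max = lℏ = 9ℏ.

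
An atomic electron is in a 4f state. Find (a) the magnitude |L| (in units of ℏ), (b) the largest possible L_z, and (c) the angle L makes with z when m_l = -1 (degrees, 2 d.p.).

For 4f, l = 3.
|L| = ℏ√(3·4) = 2√3 ℏ ≈ 3.464ℏ.
L_z,max = lℏ = 3ℏ.
For m_l = -1: cos θ = -1/√12, θ ≈ 106.78°.

|L| = 2√3 ℏ ≈ 3.464ℏ; L_z,max = 3ℏ; θ(m_l=-1) ≈ 106.78°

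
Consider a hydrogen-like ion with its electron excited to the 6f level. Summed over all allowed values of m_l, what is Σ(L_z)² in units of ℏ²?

Σ(L_z)² = 28 ℏ²

The 6f level has l = 3.
m_l ∈ {-3, -2, -1, 0, 1, 2, 3}.
Σ m_l² = l(l+1)(2l+1)/3 = 3·4·7/3 = 28.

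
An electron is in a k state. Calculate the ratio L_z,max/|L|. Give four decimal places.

L_z,max/|L| = 0.9354

A k state has l = 7.
|L| = 2√14 ℏ ≈ 7.4833ℏ, while L_z,max = lℏ = 7ℏ.
L_z,max/|L| = 7/√56 = 0.9354.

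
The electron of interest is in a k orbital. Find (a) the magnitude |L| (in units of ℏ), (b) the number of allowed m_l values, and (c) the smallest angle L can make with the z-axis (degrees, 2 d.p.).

K corresponds to l = 7.
|L| = ℏ√(7·8) = 2√14 ℏ ≈ 7.483ℏ.
There are 2l+1 = 15 values of m_l.
cos θ_min = 7/√56, so θ_min ≈ 20.70°.

|L| = 2√14 ℏ ≈ 7.483ℏ; 15 values; θ_min ≈ 20.70°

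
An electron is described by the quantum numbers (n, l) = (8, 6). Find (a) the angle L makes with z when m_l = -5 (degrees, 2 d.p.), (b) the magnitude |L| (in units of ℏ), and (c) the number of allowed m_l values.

For m_l = -5: cos θ = -5/√42, θ ≈ 140.49°.
|L| = ℏ√(6·7) = √42 ℏ ≈ 6.481ℏ.
There are 2l+1 = 13 values of m_l.

θ(m_l=-5) ≈ 140.49°; |L| = √42 ℏ ≈ 6.481ℏ; 13 values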